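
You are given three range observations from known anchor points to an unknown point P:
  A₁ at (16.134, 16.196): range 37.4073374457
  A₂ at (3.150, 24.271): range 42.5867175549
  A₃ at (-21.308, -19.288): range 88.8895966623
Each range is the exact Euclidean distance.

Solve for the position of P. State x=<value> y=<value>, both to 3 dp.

eq1: (x − 16.134)² + (y − 16.196)² = 37.4073374457²
eq2: (x − 3.150)² + (y − 24.271)² = 42.5867175549²
eq3: (x + 21.308)² + (y + 19.288)² = 88.8895966623²
eq3−eq1, eq3−eq2 (x²,y² cancel):
  74.884·x + 70.968·y = 6198.610064
  48.916·x + 87.118·y = 5860.678016
det = 74.884·87.118 − 70.968·48.916 = 3052.273624
x = (6198.610064·87.118 − 70.968·5860.678016) / 3052.273624 = 40.654912
y = (74.884·5860.678016 − 6198.610064·48.916) / 3052.273624 = 44.445492

x=40.655 y=44.445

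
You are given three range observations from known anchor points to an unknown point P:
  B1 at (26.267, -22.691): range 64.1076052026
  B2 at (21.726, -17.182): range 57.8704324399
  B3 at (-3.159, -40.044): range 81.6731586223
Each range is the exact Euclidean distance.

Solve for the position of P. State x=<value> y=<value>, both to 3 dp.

eq1: (x − 26.267)² + (y + 22.691)² = 64.1076052026²
eq2: (x − 21.726)² + (y + 17.182)² = 57.8704324399²
eq3: (x + 3.159)² + (y + 40.044)² = 81.6731586223²
eq2−eq3, eq2−eq1 (x²,y² cancel):
  -49.770·x − 45.724·y = -2475.256872
  9.082·x − 11.018·y = -323.201524
det = -49.770·-11.018 − -45.724·9.082 = 963.631228
x = (-2475.256872·-11.018 − -45.724·-323.201524) / 963.631228 = 12.965866
y = (-49.770·-323.201524 − -2475.256872·9.082) / 963.631228 = 40.021558

x=12.966 y=40.022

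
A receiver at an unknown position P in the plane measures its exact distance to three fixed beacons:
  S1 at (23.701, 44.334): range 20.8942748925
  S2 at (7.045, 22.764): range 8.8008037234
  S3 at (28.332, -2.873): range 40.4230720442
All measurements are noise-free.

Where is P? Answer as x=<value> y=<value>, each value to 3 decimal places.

x=7.163 y=31.564

eq1: (x − 23.701)² + (y − 44.334)² = 20.8942748925²
eq2: (x − 7.045)² + (y − 22.764)² = 8.8008037234²
eq3: (x − 28.332)² + (y + 2.873)² = 40.4230720442²
eq3−eq2, eq3−eq1 (x²,y² cancel):
  -42.574·x + 51.274·y = 1313.445975
  -9.262·x + 94.414·y = 2913.738634
det = -42.574·94.414 − 51.274·-9.262 = -3544.681848
x = (1313.445975·94.414 − 51.274·2913.738634) / -3544.681848 = 7.163223
y = (-42.574·2913.738634 − 1313.445975·-9.262) / -3544.681848 = 31.564010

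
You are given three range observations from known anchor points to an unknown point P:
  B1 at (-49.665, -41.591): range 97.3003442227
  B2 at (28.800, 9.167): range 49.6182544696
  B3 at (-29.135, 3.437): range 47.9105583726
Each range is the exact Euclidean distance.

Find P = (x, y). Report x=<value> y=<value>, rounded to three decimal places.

eq1: (x + 49.665)² + (y + 41.591)² = 97.3003442227²
eq2: (x − 28.800)² + (y − 9.167)² = 49.6182544696²
eq3: (x + 29.135)² + (y − 3.437)² = 47.9105583726²
eq3−eq2, eq3−eq1 (x²,y² cancel):
  115.870·x + 11.460·y = -113.736878
  -41.060·x − 90.056·y = -3836.173070
det = 115.870·-90.056 − 11.460·-41.060 = -9964.241120
x = (-113.736878·-90.056 − 11.460·-3836.173070) / -9964.241120 = -5.439976
y = (115.870·-3836.173070 − -113.736878·-41.060) / -9964.241120 = 45.077935

x=-5.440 y=45.078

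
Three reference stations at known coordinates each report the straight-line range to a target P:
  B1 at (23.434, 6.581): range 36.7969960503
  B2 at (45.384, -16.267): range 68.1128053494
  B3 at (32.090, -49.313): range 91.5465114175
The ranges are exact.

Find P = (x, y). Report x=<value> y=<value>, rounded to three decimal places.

x=3.967 y=37.807

eq1: (x − 23.434)² + (y − 6.581)² = 36.7969960503²
eq2: (x − 45.384)² + (y + 16.267)² = 68.1128053494²
eq3: (x − 32.090)² + (y + 49.313)² = 91.5465114175²
eq3−eq1, eq3−eq2 (x²,y² cancel):
  -17.312·x + 111.788·y = 4157.666682
  26.588·x + 66.092·y = 2604.192176
det = -17.312·66.092 − 111.788·26.588 = -4116.404048
x = (4157.666682·66.092 − 111.788·2604.192176) / -4116.404048 = 3.966794
y = (-17.312·2604.192176 − 4157.666682·26.588) / -4116.404048 = 37.806740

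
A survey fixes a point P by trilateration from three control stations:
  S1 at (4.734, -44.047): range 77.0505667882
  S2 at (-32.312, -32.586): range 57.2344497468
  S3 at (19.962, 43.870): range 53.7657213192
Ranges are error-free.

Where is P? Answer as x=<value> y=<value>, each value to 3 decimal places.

eq1: (x − 4.734)² + (y + 44.047)² = 77.0505667882²
eq2: (x + 32.312)² + (y + 32.586)² = 57.2344497468²
eq3: (x − 19.962)² + (y − 43.870)² = 53.7657213192²
eq2−eq1, eq2−eq3 (x²,y² cancel):
  74.092·x − 22.922·y = -2804.371380
  104.548·x + 152.912·y = 602.175053
det = 74.092·152.912 − -22.922·104.548 = 13726.005160
x = (-2804.371380·152.912 − -22.922·602.175053) / 13726.005160 = -30.235963
y = (74.092·602.175053 − -2804.371380·104.548) / 13726.005160 = 24.610786

x=-30.236 y=24.611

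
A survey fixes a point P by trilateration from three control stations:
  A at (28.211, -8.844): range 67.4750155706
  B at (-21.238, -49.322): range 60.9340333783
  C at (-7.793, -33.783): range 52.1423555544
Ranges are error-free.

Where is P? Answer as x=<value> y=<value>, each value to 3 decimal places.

eq1: (x − 28.211)² + (y + 8.844)² = 67.4750155706²
eq2: (x + 21.238)² + (y + 49.322)² = 60.9340333783²
eq3: (x + 7.793)² + (y + 33.783)² = 52.1423555544²
eq2−eq3, eq2−eq1 (x²,y² cancel):
  26.890·x + 31.078·y = -687.559209
  98.898·x + 80.956·y = -2849.556774
det = 26.890·80.956 − 31.078·98.898 = -896.645204
x = (-687.559209·80.956 − 31.078·-2849.556774) / -896.645204 = -36.688405
y = (26.890·-2849.556774 − -687.559209·98.898) / -896.645204 = 9.620696

x=-36.688 y=9.621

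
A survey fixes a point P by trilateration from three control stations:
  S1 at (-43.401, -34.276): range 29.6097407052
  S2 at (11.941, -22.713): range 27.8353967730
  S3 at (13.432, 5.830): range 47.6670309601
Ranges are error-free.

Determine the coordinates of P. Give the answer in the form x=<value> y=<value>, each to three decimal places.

x=-13.808 y=-33.287

eq1: (x + 43.401)² + (y + 34.276)² = 29.6097407052²
eq2: (x − 11.941)² + (y + 22.713)² = 27.8353967730²
eq3: (x − 13.432)² + (y − 5.830)² = 47.6670309601²
eq2−eq3, eq2−eq1 (x²,y² cancel):
  2.982·x + 57.086·y = -1941.396853
  -110.684·x − 23.126·y = 2298.095696
det = 2.982·-23.126 − 57.086·-110.684 = 6249.545092
x = (-1941.396853·-23.126 − 57.086·2298.095696) / 6249.545092 = -13.807781
y = (2.982·2298.095696 − -1941.396853·-110.684) / 6249.545092 = -33.287006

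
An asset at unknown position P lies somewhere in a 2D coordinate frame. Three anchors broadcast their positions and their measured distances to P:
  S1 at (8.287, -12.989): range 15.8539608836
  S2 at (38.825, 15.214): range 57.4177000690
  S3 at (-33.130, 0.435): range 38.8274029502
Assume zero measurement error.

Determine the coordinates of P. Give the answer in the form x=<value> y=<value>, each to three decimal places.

eq1: (x − 8.287)² + (y + 12.989)² = 15.8539608836²
eq2: (x − 38.825)² + (y − 15.214)² = 57.4177000690²
eq3: (x + 33.130)² + (y − 0.435)² = 38.8274029502²
eq3−eq2, eq3−eq1 (x²,y² cancel):
  143.910·x + 29.558·y = -1148.164765
  82.834·x − 26.848·y = 395.821509
det = 143.910·-26.848 − 29.558·82.834 = -6312.103052
x = (-1148.164765·-26.848 − 29.558·395.821509) / -6312.103052 = -3.030089
y = (143.910·395.821509 − -1148.164765·82.834) / -6312.103052 = -24.091773

x=-3.030 y=-24.092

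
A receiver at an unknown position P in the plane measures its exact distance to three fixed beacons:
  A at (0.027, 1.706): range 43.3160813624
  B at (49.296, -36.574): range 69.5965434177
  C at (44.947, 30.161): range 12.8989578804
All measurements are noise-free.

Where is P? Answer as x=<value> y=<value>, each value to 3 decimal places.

x=32.067 y=30.856

eq1: (x − 0.027)² + (y − 1.706)² = 43.3160813624²
eq2: (x − 49.296)² + (y + 36.574)² = 69.5965434177²
eq3: (x − 44.947)² + (y − 30.161)² = 12.8989578804²
eq3−eq2, eq3−eq1 (x²,y² cancel):
  8.698·x − 133.470·y = -3839.461379
  -89.840·x − 56.910·y = -4636.907355
det = 8.698·-56.910 − -133.470·-89.840 = -12485.947980
x = (-3839.461379·-56.910 − -133.470·-4636.907355) / -12485.947980 = 32.066790
y = (8.698·-4636.907355 − -3839.461379·-89.840) / -12485.947980 = 30.856210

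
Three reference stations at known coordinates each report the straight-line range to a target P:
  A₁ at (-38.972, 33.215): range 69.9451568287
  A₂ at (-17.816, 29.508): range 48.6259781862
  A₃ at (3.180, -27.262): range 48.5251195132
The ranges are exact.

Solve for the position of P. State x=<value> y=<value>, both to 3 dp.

eq1: (x + 38.972)² + (y − 33.215)² = 69.9451568287²
eq2: (x + 17.816)² + (y − 29.508)² = 48.6259781862²
eq3: (x − 3.180)² + (y + 27.262)² = 48.5251195132²
eq3−eq1, eq3−eq2 (x²,y² cancel):
  -84.304·x + 120.954·y = -668.913775
  -41.992·x + 113.540·y = 425.004345
det = -84.304·113.540 − 120.954·-41.992 = -4492.775792
x = (-668.913775·113.540 − 120.954·425.004345) / -4492.775792 = 28.346495
y = (-84.304·425.004345 − -668.913775·-41.992) / -4492.775792 = 14.226972

x=28.346 y=14.227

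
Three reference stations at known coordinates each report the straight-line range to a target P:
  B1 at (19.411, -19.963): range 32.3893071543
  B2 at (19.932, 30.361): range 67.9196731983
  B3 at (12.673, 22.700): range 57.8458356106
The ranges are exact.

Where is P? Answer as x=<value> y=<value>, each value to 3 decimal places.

eq1: (x − 19.411)² + (y + 19.963)² = 32.3893071543²
eq2: (x − 19.932)² + (y − 30.361)² = 67.9196731983²
eq3: (x − 12.673)² + (y − 22.700)² = 57.8458356106²
eq3−eq2, eq3−eq1 (x²,y² cancel):
  14.518·x + 15.322·y = -623.761294
  13.476·x − 85.326·y = 2396.486841
det = 14.518·-85.326 − 15.322·13.476 = -1445.242140
x = (-623.761294·-85.326 − 15.322·2396.486841) / -1445.242140 = -11.419598
y = (14.518·2396.486841 − -623.761294·13.476) / -1445.242140 = -29.889803

x=-11.420 y=-29.890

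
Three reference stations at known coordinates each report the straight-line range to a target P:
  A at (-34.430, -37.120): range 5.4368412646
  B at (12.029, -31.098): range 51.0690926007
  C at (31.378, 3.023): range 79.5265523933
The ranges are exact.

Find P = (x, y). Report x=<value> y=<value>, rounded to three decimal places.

x=-38.952 y=-34.101

eq1: (x + 34.430)² + (y + 37.120)² = 5.4368412646²
eq2: (x − 12.029)² + (y + 31.098)² = 51.0690926007²
eq3: (x − 31.378)² + (y − 3.023)² = 79.5265523933²
eq1−eq2, eq1−eq3 (x²,y² cancel):
  92.918·x + 12.044·y = -4030.029831
  131.616·x + 80.286·y = -7864.515180
det = 92.918·80.286 − 12.044·131.616 = 5874.831444
x = (-4030.029831·80.286 − 12.044·-7864.515180) / 5874.831444 = -38.951714
y = (92.918·-7864.515180 − -4030.029831·131.616) / 5874.831444 = -34.101168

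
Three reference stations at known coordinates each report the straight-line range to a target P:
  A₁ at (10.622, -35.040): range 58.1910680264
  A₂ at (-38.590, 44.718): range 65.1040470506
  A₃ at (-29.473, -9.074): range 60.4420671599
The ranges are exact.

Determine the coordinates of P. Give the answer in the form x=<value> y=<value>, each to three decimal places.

x=22.402 y=21.946

eq1: (x − 10.622)² + (y + 35.040)² = 58.1910680264²
eq2: (x + 38.590)² + (y − 44.718)² = 65.1040470506²
eq3: (x + 29.473)² + (y + 9.074)² = 60.4420671599²
eq3−eq2, eq3−eq1 (x²,y² cancel):
  -18.234·x + 107.584·y = 1952.598959
  80.190·x − 51.932·y = 656.676364
det = -18.234·-51.932 − 107.584·80.190 = -7680.232872
x = (1952.598959·-51.932 − 107.584·656.676364) / -7680.232872 = 22.401696
y = (-18.234·656.676364 − 1952.598959·80.190) / -7680.232872 = 21.946307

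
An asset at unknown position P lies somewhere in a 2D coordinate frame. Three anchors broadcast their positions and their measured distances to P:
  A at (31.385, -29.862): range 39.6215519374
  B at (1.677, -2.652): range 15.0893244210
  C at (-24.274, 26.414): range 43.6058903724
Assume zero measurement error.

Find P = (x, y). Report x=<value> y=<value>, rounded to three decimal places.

eq1: (x − 31.385)² + (y + 29.862)² = 39.6215519374²
eq2: (x − 1.677)² + (y + 2.652)² = 15.0893244210²
eq3: (x + 24.274)² + (y − 26.414)² = 43.6058903724²
eq3−eq2, eq3−eq1 (x²,y² cancel):
  51.902·x − 58.132·y = 396.704925
  111.318·x − 112.552·y = 921.437094
det = 51.902·-112.552 − -58.132·111.318 = 629.464072
x = (396.704925·-112.552 − -58.132·921.437094) / 629.464072 = 14.162919
y = (51.902·921.437094 − 396.704925·111.318) / 629.464072 = 5.820871

x=14.163 y=5.821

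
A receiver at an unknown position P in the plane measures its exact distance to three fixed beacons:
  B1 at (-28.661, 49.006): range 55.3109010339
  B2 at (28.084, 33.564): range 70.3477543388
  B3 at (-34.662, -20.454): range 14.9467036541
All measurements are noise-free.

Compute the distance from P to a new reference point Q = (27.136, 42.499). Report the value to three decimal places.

eq1: (x + 28.661)² + (y − 49.006)² = 55.3109010339²
eq2: (x − 28.084)² + (y − 33.564)² = 70.3477543388²
eq3: (x + 34.662)² + (y + 20.454)² = 14.9467036541²
eq1−eq3, eq1−eq2 (x²,y² cancel):
  -12.002·x − 138.920·y = 1232.671226
  113.490·x − 30.884·y = -3197.298572
det = -12.002·-30.884 − -138.920·113.490 = 16136.700568
x = (1232.671226·-30.884 − -138.920·-3197.298572) / 16136.700568 = -29.884581
y = (-12.002·-3197.298572 − 1232.671226·113.490) / 16136.700568 = -6.291365
|P − Q| = √((-29.884581 − 27.136)² + (-6.291365 − 42.499)²) = 75.045629

75.046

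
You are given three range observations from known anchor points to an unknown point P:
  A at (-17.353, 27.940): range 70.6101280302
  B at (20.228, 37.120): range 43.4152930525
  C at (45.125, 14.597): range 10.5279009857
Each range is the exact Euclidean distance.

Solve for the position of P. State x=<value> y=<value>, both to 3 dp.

eq1: (x + 17.353)² + (y − 27.940)² = 70.6101280302²
eq2: (x − 20.228)² + (y − 37.120)² = 43.4152930525²
eq3: (x − 45.125)² + (y − 14.597)² = 10.5279009857²
eq1−eq3, eq1−eq2 (x²,y² cancel):
  124.956·x − 26.686·y = 6042.521306
  75.162·x + 18.360·y = 3806.198685
det = 124.956·18.360 − -26.686·75.162 = 4299.965292
x = (6042.521306·18.360 − -26.686·3806.198685) / 4299.965292 = 49.422006
y = (124.956·3806.198685 − 6042.521306·75.162) / 4299.965292 = 4.985942

x=49.422 y=4.986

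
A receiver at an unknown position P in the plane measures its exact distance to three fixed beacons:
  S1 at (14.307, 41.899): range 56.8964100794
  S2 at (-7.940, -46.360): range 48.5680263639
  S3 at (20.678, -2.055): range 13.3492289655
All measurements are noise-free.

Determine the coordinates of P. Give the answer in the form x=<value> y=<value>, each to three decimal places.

x=27.725 y=-13.393

eq1: (x − 14.307)² + (y − 41.899)² = 56.8964100794²
eq2: (x + 7.940)² + (y + 46.360)² = 48.5680263639²
eq3: (x − 20.678)² + (y + 2.055)² = 13.3492289655²
eq1−eq2, eq1−eq3 (x²,y² cancel):
  -44.494·x − 176.518·y = 1130.425045
  12.742·x − 87.908·y = 1530.585825
det = -44.494·-87.908 − -176.518·12.742 = 6160.570908
x = (1130.425045·-87.908 − -176.518·1530.585825) / 6160.570908 = 27.725116
y = (-44.494·1530.585825 − 1130.425045·12.742) / 6160.570908 = -13.392551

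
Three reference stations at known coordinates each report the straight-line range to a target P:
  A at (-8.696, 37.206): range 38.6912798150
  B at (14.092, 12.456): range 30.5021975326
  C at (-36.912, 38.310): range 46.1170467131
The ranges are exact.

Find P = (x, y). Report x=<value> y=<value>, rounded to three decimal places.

x=-13.170 y=-1.226

eq1: (x + 8.696)² + (y − 37.206)² = 38.6912798150²
eq2: (x − 14.092)² + (y − 12.456)² = 30.5021975326²
eq3: (x + 36.912)² + (y − 38.310)² = 46.1170467131²
eq3−eq2, eq3−eq1 (x²,y² cancel):
  102.008·x − 51.708·y = -1280.017501
  56.432·x − 2.208·y = -740.478128
det = 102.008·-2.208 − -51.708·56.432 = 2692.752192
x = (-1280.017501·-2.208 − -51.708·-740.478128) / 2692.752192 = -13.169561
y = (102.008·-740.478128 − -1280.017501·56.432) / 2692.752192 = -1.225789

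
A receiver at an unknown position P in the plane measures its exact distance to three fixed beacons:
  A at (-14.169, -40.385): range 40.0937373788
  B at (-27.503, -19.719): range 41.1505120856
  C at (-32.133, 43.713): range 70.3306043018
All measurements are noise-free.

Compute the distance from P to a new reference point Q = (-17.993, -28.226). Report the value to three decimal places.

eq1: (x + 14.169)² + (y + 40.385)² = 40.0937373788²
eq2: (x + 27.503)² + (y + 19.719)² = 41.1505120856²
eq3: (x + 32.133)² + (y − 43.713)² = 70.3306043018²
eq2−eq1, eq2−eq3 (x²,y² cancel):
  26.668·x − 41.332·y = 772.311684
  -9.260·x + 126.864·y = -1454.927169
det = 26.668·126.864 − -41.332·-9.260 = 3000.474832
x = (772.311684·126.864 − -41.332·-1454.927169) / 3000.474832 = 12.612504
y = (26.668·-1454.927169 − 772.311684·-9.260) / 3000.474832 = -10.547794
|P − Q| = √((12.612504 − -17.993)² + (-10.547794 − -28.226)²) = 35.344247

35.344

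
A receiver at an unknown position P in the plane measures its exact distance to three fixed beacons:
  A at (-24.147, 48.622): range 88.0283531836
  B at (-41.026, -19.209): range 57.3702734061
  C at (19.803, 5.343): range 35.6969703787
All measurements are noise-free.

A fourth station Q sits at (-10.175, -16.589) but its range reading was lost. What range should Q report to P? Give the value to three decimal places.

28.828

eq1: (x + 24.147)² + (y − 48.622)² = 88.0283531836²
eq2: (x + 41.026)² + (y + 19.209)² = 57.3702734061²
eq3: (x − 19.803)² + (y − 5.343)² = 35.6969703787²
eq1−eq3, eq1−eq2 (x²,y² cancel):
  87.900·x − 86.558·y = 3948.247235
  -33.758·x − 135.662·y = 3562.584558
det = 87.900·-135.662 − -86.558·-33.758 = -14846.714764
x = (3948.247235·-135.662 − -86.558·3562.584558) / -14846.714764 = 15.306883
y = (87.900·3562.584558 − 3948.247235·-33.758) / -14846.714764 = -30.069690
|P − Q| = √((15.306883 − -10.175)² + (-30.069690 − -16.589)²) = 28.828031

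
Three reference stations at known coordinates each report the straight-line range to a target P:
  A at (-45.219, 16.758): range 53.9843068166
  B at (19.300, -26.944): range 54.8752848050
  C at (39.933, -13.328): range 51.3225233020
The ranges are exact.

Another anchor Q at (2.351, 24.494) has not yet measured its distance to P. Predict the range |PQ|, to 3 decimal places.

5.922

eq1: (x + 45.219)² + (y − 16.758)² = 53.9843068166²
eq2: (x − 19.300)² + (y + 26.944)² = 54.8752848050²
eq3: (x − 39.933)² + (y + 13.328)² = 51.3225233020²
eq1−eq2, eq1−eq3 (x²,y² cancel):
  129.038·x − 87.404·y = -1324.110889
  170.304·x − 60.172·y = -273.004468
det = 129.038·-60.172 − -87.404·170.304 = 7120.776280
x = (-1324.110889·-60.172 − -87.404·-273.004468) / 7120.776280 = 7.838010
y = (129.038·-273.004468 − -1324.110889·170.304) / 7120.776280 = 26.720883
|P − Q| = √((7.838010 − 2.351)² + (26.720883 − 24.494)²) = 5.921680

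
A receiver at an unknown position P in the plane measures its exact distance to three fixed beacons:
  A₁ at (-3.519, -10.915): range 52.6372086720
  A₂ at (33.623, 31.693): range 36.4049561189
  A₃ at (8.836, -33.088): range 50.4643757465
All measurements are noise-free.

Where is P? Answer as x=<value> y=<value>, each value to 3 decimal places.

x=48.292 y=-1.626

eq1: (x + 3.519)² + (y + 10.915)² = 52.6372086720²
eq2: (x − 33.623)² + (y − 31.693)² = 36.4049561189²
eq3: (x − 8.836)² + (y + 33.088)² = 50.4643757465²
eq3−eq1, eq3−eq2 (x²,y² cancel):
  -24.710·x + 44.346·y = -1265.392571
  49.574·x + 129.562·y = 2183.394127
det = -24.710·129.562 − 44.346·49.574 = -5399.885624
x = (-1265.392571·129.562 − 44.346·2183.394127) / -5399.885624 = 48.292058
y = (-24.710·2183.394127 − -1265.392571·49.574) / -5399.885624 = -1.625757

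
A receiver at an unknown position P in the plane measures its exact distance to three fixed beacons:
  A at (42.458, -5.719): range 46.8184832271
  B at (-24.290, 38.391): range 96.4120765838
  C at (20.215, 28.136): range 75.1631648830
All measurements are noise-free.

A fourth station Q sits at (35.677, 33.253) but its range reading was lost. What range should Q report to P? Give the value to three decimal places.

81.717

eq1: (x − 42.458)² + (y + 5.719)² = 46.8184832271²
eq2: (x + 24.290)² + (y − 38.391)² = 96.4120765838²
eq3: (x − 20.215)² + (y − 28.136)² = 75.1631648830²
eq3−eq2, eq3−eq1 (x²,y² cancel):
  -89.010·x + 20.510·y = -2782.194896
  44.486·x − 67.710·y = 4092.638988
det = -89.010·-67.710 − 20.510·44.486 = 5114.459240
x = (-2782.194896·-67.710 − 20.510·4092.638988) / 5114.459240 = 20.421004
y = (-89.010·4092.638988 − -2782.194896·44.486) / 5114.459240 = -47.026883
|P − Q| = √((20.421004 − 35.677)² + (-47.026883 − 33.253)²) = 81.716614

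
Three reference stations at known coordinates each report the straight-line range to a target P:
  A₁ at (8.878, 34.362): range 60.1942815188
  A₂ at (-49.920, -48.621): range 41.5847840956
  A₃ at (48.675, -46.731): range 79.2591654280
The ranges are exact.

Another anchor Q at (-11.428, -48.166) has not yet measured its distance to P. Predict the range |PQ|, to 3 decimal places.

34.793

eq1: (x − 8.878)² + (y − 34.362)² = 60.1942815188²
eq2: (x + 49.920)² + (y + 48.621)² = 41.5847840956²
eq3: (x − 48.675)² + (y + 46.731)² = 79.2591654280²
eq3−eq1, eq3−eq2 (x²,y² cancel):
  -79.594·x + 162.186·y = -634.812281
  -197.190·x − 3.780·y = 4855.687091
det = -79.594·-3.780 − 162.186·-197.190 = 32282.322660
x = (-634.812281·-3.780 − 162.186·4855.687091) / 32282.322660 = -24.320582
y = (-79.594·4855.687091 − -634.812281·-197.190) / 32282.322660 = -15.849609
|P − Q| = √((-24.320582 − -11.428)² + (-15.849609 − -48.166)²) = 34.793215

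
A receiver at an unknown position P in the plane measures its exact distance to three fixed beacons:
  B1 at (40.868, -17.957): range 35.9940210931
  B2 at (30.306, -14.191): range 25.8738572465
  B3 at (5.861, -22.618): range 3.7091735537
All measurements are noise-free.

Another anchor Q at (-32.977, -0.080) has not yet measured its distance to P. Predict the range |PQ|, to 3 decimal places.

eq1: (x − 40.868)² + (y + 17.957)² = 35.9940210931²
eq2: (x − 30.306)² + (y + 14.191)² = 25.8738572465²
eq3: (x − 5.861)² + (y + 22.618)² = 3.7091735537²
eq3−eq1, eq3−eq2 (x²,y² cancel):
  70.014·x + 9.322·y = 164.910442
  48.890·x + 16.854·y = -81.785648
det = 70.014·16.854 − 9.322·48.890 = 724.263376
x = (164.910442·16.854 − 9.322·-81.785648) / 724.263376 = 4.890219
y = (70.014·-81.785648 − 164.910442·48.890) / 724.263376 = -19.038118
|P − Q| = √((4.890219 − -32.977)² + (-19.038118 − -0.080)²) = 42.347804

42.348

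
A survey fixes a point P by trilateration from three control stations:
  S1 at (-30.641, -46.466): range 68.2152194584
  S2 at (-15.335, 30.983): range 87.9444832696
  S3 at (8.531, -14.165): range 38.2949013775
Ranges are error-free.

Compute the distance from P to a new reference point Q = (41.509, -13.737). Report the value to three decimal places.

eq1: (x + 30.641)² + (y + 46.466)² = 68.2152194584²
eq2: (x + 15.335)² + (y − 30.983)² = 87.9444832696²
eq3: (x − 8.531)² + (y + 14.165)² = 38.2949013775²
eq2−eq3, eq2−eq1 (x²,y² cancel):
  47.732·x − 90.296·y = 5346.049338
  -30.612·x − 154.898·y = 4983.767495
det = 47.732·-154.898 − -90.296·-30.612 = -10157.732488
x = (5346.049338·-154.898 − -90.296·4983.767495) / -10157.732488 = 37.220716
y = (47.732·4983.767495 − 5346.049338·-30.612) / -10157.732488 = -39.530324
|P − Q| = √((37.220716 − 41.509)² + (-39.530324 − -13.737)²) = 26.147369

26.147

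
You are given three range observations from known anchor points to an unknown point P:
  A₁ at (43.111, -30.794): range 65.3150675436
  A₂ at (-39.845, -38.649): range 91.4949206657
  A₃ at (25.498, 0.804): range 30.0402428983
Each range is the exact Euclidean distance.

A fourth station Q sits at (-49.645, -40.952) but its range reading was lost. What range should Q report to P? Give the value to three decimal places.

99.838

eq1: (x − 43.111)² + (y + 30.794)² = 65.3150675436²
eq2: (x + 39.845)² + (y + 38.649)² = 91.4949206657²
eq3: (x − 25.498)² + (y − 0.804)² = 30.0402428983²
eq1−eq2, eq1−eq3 (x²,y² cancel):
  -165.912·x − 15.710·y = -3830.721990
  -35.226·x + 63.196·y = 1207.607518
det = -165.912·63.196 − -15.710·-35.226 = -11038.375212
x = (-3830.721990·63.196 − -15.710·1207.607518) / -11038.375212 = 20.212648
y = (-165.912·1207.607518 − -3830.721990·-35.226) / -11038.375212 = 30.375629
|P − Q| = √((20.212648 − -49.645)² + (30.375629 − -40.952)²) = 99.838478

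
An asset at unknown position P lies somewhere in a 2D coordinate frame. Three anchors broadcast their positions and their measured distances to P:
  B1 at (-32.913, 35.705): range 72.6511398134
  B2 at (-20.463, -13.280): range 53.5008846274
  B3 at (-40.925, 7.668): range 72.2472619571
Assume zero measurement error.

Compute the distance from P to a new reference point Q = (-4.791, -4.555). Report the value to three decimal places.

eq1: (x + 32.913)² + (y − 35.705)² = 72.6511398134²
eq2: (x + 20.463)² + (y + 13.280)² = 53.5008846274²
eq3: (x + 40.925)² + (y − 7.668)² = 72.2472619571²
eq2−eq3, eq2−eq1 (x²,y² cancel):
  -40.924·x + 41.896·y = -1218.761124
  -24.900·x + 97.970·y = -652.823635
det = -40.924·97.970 − 41.896·-24.900 = -2966.113880
x = (-1218.761124·97.970 − 41.896·-652.823635) / -2966.113880 = 31.034320
y = (-40.924·-652.823635 − -1218.761124·-24.900) / -2966.113880 = 1.224160
|P − Q| = √((31.034320 − -4.791)² + (1.224160 − -4.555)²) = 36.288459

36.288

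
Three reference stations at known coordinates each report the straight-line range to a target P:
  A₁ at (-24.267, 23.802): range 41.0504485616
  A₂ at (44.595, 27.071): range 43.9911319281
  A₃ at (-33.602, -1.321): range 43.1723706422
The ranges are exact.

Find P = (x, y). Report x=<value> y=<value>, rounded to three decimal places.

x=9.532 y=0.504

eq1: (x + 24.267)² + (y − 23.802)² = 41.0504485616²
eq2: (x − 44.595)² + (y − 27.071)² = 43.9911319281²
eq3: (x + 33.602)² + (y + 1.321)² = 43.1723706422²
eq1−eq2, eq1−eq3 (x²,y² cancel):
  137.724·x + 6.538·y = 1316.050212
  -18.670·x − 50.246·y = -203.297308
det = 137.724·-50.246 − 6.538·-18.670 = -6798.015644
x = (1316.050212·-50.246 − 6.538·-203.297308) / -6798.015644 = 9.531767
y = (137.724·-203.297308 − 1316.050212·-18.670) / -6798.015644 = 0.504303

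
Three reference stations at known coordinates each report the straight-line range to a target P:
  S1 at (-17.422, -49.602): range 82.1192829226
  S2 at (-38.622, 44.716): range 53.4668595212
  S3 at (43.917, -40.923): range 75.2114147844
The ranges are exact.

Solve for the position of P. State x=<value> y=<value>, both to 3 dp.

x=11.865 y=27.117

eq1: (x + 17.422)² + (y + 49.602)² = 82.1192829226²
eq2: (x + 38.622)² + (y − 44.716)² = 53.4668595212²
eq3: (x − 43.917)² + (y + 40.923)² = 75.2114147844²
eq2−eq1, eq2−eq3 (x²,y² cancel):
  42.400·x − 188.636·y = -4612.166613
  165.078·x − 171.278·y = -2685.836569
det = 42.400·-171.278 − -188.636·165.078 = 23877.466408
x = (-4612.166613·-171.278 − -188.636·-2685.836569) / 23877.466408 = 11.865463
y = (42.400·-2685.836569 − -4612.166613·165.078) / 23877.466408 = 27.117105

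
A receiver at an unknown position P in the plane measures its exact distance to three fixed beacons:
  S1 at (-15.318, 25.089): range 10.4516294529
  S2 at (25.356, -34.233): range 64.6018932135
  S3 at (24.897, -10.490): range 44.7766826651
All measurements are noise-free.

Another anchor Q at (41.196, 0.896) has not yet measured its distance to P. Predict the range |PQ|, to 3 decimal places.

51.217

eq1: (x + 15.318)² + (y − 25.089)² = 10.4516294529²
eq2: (x − 25.356)² + (y + 34.233)² = 64.6018932135²
eq3: (x − 24.897)² + (y + 10.490)² = 44.7766826651²
eq1−eq2, eq1−eq3 (x²,y² cancel):
  81.348·x − 118.644·y = -3113.442069
  80.430·x − 71.158·y = -2029.913088
det = 81.348·-71.158 − -118.644·80.430 = 3753.975936
x = (-3113.442069·-71.158 − -118.644·-2029.913088) / 3753.975936 = -5.138738
y = (81.348·-2029.913088 − -3113.442069·80.430) / 3753.975936 = 22.718520
|P − Q| = √((-5.138738 − 41.196)² + (22.718520 − 0.896)²) = 51.216504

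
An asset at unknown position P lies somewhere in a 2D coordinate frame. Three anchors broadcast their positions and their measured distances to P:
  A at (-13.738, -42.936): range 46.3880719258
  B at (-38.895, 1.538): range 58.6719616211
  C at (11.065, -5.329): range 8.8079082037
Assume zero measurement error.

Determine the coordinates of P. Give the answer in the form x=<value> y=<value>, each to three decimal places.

eq1: (x + 13.738)² + (y + 42.936)² = 46.3880719258²
eq2: (x + 38.895)² + (y − 1.538)² = 58.6719616211²
eq3: (x − 11.065)² + (y + 5.329)² = 8.8079082037²
eq3−eq2, eq3−eq1 (x²,y² cancel):
  -99.920·x + 13.734·y = -2000.465831
  -49.606·x − 75.214·y = -192.873696
det = -99.920·-75.214 − 13.734·-49.606 = 8196.671684
x = (-2000.465831·-75.214 − 13.734·-192.873696) / 8196.671684 = 18.679773
y = (-99.920·-192.873696 − -2000.465831·-49.606) / 8196.671684 = -9.755566

x=18.680 y=-9.756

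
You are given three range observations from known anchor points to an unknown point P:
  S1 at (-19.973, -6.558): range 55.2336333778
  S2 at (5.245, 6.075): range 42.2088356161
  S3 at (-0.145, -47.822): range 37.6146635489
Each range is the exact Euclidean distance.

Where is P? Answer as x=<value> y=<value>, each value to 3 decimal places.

eq1: (x + 19.973)² + (y + 6.558)² = 55.2336333778²
eq2: (x − 5.245)² + (y − 6.075)² = 42.2088356161²
eq3: (x + 0.145)² + (y + 47.822)² = 37.6146635489²
eq3−eq1, eq3−eq2 (x²,y² cancel):
  -39.656·x + 82.528·y = -3480.927958
  10.780·x + 107.794·y = -2589.271949
det = -39.656·107.794 − 82.528·10.780 = -5164.330704
x = (-3480.927958·107.794 − 82.528·-2589.271949) / -5164.330704 = 31.279119
y = (-39.656·-2589.271949 − -3480.927958·10.780) / -5164.330704 = -27.148643

x=31.279 y=-27.149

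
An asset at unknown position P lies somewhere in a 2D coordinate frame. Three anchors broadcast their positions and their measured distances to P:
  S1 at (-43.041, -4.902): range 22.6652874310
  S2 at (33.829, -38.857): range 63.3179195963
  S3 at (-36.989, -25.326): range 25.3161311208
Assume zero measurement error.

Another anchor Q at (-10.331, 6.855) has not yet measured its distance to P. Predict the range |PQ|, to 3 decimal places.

eq1: (x + 43.041)² + (y + 4.902)² = 22.6652874310²
eq2: (x − 33.829)² + (y + 38.857)² = 63.3179195963²
eq3: (x + 36.989)² + (y + 25.326)² = 25.3161311208²
eq3−eq2, eq3−eq1 (x²,y² cancel):
  141.636·x − 27.062·y = -2723.577154
  -12.104·x + 40.848·y = -5.843871
det = 141.636·40.848 − -27.062·-12.104 = 5457.988880
x = (-2723.577154·40.848 − -27.062·-5.843871) / 5457.988880 = -20.412432
y = (141.636·-5.843871 − -2723.577154·-12.104) / 5457.988880 = -6.191636
|P − Q| = √((-20.412432 − -10.331)² + (-6.191636 − 6.855)²) = 16.487874

16.488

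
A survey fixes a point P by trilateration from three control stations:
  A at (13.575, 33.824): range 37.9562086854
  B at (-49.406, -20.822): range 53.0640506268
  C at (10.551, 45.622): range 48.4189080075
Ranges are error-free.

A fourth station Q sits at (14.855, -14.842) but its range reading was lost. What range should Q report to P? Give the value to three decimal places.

eq1: (x − 13.575)² + (y − 33.824)² = 37.9562086854²
eq2: (x + 49.406)² + (y + 20.822)² = 53.0640506268²
eq3: (x − 10.551)² + (y − 45.622)² = 48.4189080075²
eq3−eq2, eq3−eq1 (x²,y² cancel):
  -119.914·x − 132.888·y = 210.415219
  6.048·x − 23.596·y = 39.369991
det = -119.914·-23.596 − -132.888·6.048 = 3633.197368
x = (210.415219·-23.596 − -132.888·39.369991) / 3633.197368 = 0.073445
y = (-119.914·39.369991 − 210.415219·6.048) / 3633.197368 = -1.649678
|P − Q| = √((0.073445 − 14.855)² + (-1.649678 − -14.842)²) = 19.812413

19.812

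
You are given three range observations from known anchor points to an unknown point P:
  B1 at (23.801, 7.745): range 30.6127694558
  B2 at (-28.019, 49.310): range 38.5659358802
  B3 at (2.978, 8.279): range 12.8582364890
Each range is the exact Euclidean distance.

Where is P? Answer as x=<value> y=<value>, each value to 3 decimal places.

x=-4.875 y=18.460

eq1: (x − 23.801)² + (y − 7.745)² = 30.6127694558²
eq2: (x + 28.019)² + (y − 49.310)² = 38.5659358802²
eq3: (x − 2.978)² + (y − 8.279)² = 12.8582364890²
eq3−eq2, eq3−eq1 (x²,y² cancel):
  -61.994·x + 82.062·y = 1817.132971
  41.646·x − 1.068·y = -222.745107
det = -61.994·-1.068 − 82.062·41.646 = -3351.344460
x = (1817.132971·-1.068 − 82.062·-222.745107) / -3351.344460 = -4.875121
y = (-61.994·-222.745107 − 1817.132971·41.646) / -3351.344460 = 18.460490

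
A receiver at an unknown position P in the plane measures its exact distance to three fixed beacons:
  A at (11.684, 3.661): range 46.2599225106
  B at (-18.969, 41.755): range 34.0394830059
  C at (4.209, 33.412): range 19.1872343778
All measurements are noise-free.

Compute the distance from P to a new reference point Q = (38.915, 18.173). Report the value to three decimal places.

eq1: (x − 11.684)² + (y − 3.661)² = 46.2599225106²
eq2: (x + 18.969)² + (y − 41.755)² = 34.0394830059²
eq3: (x − 4.209)² + (y − 33.412)² = 19.1872343778²
eq2−eq3, eq2−eq1 (x²,y² cancel):
  46.356·x − 16.686·y = -178.689121
  61.306·x − 76.188·y = -2934.678236
det = 46.356·-76.188 − -16.686·61.306 = -2508.819012
x = (-178.689121·-76.188 − -16.686·-2934.678236) / -2508.819012 = 14.091919
y = (46.356·-2934.678236 − -178.689121·61.306) / -2508.819012 = 49.858212
|P − Q| = √((14.091919 − 38.915)² + (49.858212 − 18.173)²) = 40.250938

40.251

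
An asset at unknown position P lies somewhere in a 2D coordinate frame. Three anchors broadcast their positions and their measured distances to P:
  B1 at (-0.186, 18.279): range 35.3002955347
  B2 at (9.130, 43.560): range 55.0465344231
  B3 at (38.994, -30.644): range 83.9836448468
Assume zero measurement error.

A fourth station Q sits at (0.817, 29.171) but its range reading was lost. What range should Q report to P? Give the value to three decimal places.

40.187

eq1: (x + 0.186)² + (y − 18.279)² = 35.3002955347²
eq2: (x − 9.130)² + (y − 43.560)² = 55.0465344231²
eq3: (x − 38.994)² + (y + 30.644)² = 83.9836448468²
eq1−eq3, eq1−eq2 (x²,y² cancel):
  78.360·x − 97.846·y = -3681.711402
  18.632·x + 50.562·y = -137.336024
det = 78.360·50.562 − -97.846·18.632 = 5785.104992
x = (-3681.711402·50.562 − -97.846·-137.336024) / 5785.104992 = -34.501098
y = (78.360·-137.336024 − -3681.711402·18.632) / 5785.104992 = 9.997398
|P − Q| = √((-34.501098 − 0.817)² + (9.997398 − 29.171)²) = 40.187001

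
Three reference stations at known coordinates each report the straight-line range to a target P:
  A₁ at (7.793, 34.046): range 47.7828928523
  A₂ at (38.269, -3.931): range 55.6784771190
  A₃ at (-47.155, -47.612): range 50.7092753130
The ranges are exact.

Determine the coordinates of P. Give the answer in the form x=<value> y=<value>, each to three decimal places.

eq1: (x − 7.793)² + (y − 34.046)² = 47.7828928523²
eq2: (x − 38.269)² + (y + 3.931)² = 55.6784771190²
eq3: (x + 47.155)² + (y + 47.612)² = 50.7092753130²
eq3−eq2, eq3−eq1 (x²,y² cancel):
  170.848·x + 87.362·y = -3539.189659
  109.896·x + 163.316·y = -2982.409851
det = 170.848·163.316 − 87.362·109.896 = 18301.477616
x = (-3539.189659·163.316 − 87.362·-2982.409851) / 18301.477616 = -17.345977
y = (170.848·-2982.409851 − -3539.189659·109.896) / 18301.477616 = -6.589412

x=-17.346 y=-6.589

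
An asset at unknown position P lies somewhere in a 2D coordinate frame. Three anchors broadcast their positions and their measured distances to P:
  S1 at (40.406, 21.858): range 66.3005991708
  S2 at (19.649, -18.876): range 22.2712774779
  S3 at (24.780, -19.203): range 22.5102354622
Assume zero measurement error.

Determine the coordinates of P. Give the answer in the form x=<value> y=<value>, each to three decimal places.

x=19.763 y=-41.147

eq1: (x − 40.406)² + (y − 21.858)² = 66.3005991708²
eq2: (x − 19.649)² + (y + 18.876)² = 22.2712774779²
eq3: (x − 24.780)² + (y + 19.203)² = 22.5102354622²
eq3−eq2, eq3−eq1 (x²,y² cancel):
  -10.262·x + 0.654·y = -229.716132
  31.252·x + 82.122·y = -2761.445359
det = -10.262·82.122 − 0.654·31.252 = -863.174772
x = (-229.716132·82.122 − 0.654·-2761.445359) / -863.174772 = 19.762815
y = (-10.262·-2761.445359 − -229.716132·31.252) / -863.174772 = -41.146987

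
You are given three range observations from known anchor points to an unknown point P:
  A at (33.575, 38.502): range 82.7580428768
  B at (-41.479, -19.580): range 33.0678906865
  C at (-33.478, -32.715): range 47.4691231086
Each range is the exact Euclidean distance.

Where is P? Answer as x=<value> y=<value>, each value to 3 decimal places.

eq1: (x − 33.575)² + (y − 38.502)² = 82.7580428768²
eq2: (x + 41.479)² + (y + 19.580)² = 33.0678906865²
eq3: (x + 33.478)² + (y + 32.715)² = 47.4691231086²
eq1−eq3, eq1−eq2 (x²,y² cancel):
  -134.106·x − 142.434·y = 4176.939092
  -150.108·x − 116.164·y = 5249.607478
det = -134.106·-116.164 − -142.434·-150.108 = -5802.193488
x = (4176.939092·-116.164 − -142.434·5249.607478) / -5802.193488 = -45.243689
y = (-134.106·5249.607478 − 4176.939092·-150.108) / -5802.193488 = 13.272892

x=-45.244 y=13.273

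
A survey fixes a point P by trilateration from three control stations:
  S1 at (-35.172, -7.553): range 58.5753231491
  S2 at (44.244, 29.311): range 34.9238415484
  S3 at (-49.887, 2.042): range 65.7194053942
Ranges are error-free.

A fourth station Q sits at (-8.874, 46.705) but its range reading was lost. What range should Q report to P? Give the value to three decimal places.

eq1: (x + 35.172)² + (y + 7.553)² = 58.5753231491²
eq2: (x − 44.244)² + (y − 29.311)² = 34.9238415484²
eq3: (x + 49.887)² + (y − 2.042)² = 65.7194053942²
eq1−eq3, eq1−eq2 (x²,y² cancel):
  -29.430·x + 19.190·y = 310.793377
  158.832·x + 73.728·y = 3733.942638
det = -29.430·73.728 − 19.190·158.832 = -5217.801120
x = (310.793377·73.728 − 19.190·3733.942638) / -5217.801120 = 9.341135
y = (-29.430·3733.942638 − 310.793377·158.832) / -5217.801120 = 30.521260
|P − Q| = √((9.341135 − -8.874)² + (30.521260 − 46.705)²) = 24.366054

24.366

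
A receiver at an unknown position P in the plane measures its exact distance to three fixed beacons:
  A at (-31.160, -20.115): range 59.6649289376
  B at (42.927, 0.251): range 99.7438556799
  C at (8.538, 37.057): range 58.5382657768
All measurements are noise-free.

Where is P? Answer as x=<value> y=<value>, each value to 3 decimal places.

eq1: (x + 31.160)² + (y + 20.115)² = 59.6649289376²
eq2: (x − 42.927)² + (y − 0.251)² = 99.7438556799²
eq3: (x − 8.538)² + (y − 37.057)² = 58.5382657768²
eq2−eq1, eq2−eq3 (x²,y² cancel):
  -148.174·x − 40.732·y = 5921.701496
  -68.778·x + 73.612·y = 6125.436549
det = -148.174·73.612 − -40.732·-68.778 = -13708.849984
x = (5921.701496·73.612 − -40.732·6125.436549) / -13708.849984 = -49.997598
y = (-148.174·6125.436549 − 5921.701496·-68.778) / -13708.849984 = 36.498149

x=-49.998 y=36.498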